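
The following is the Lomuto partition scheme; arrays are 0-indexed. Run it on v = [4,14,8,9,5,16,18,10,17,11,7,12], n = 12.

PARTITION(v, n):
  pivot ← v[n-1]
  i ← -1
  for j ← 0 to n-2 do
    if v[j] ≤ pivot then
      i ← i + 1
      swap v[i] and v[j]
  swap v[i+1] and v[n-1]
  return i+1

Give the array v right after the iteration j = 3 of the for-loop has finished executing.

[4,8,9,14,5,16,18,10,17,11,7,12]

pivot=12, i=-1
j=0: 4≤12, i=0, swap(0,0) ⇒ [4,14,8,9,5,16,18,10,17,11,7,12]
j=1: 14>12, skip
j=2: 8≤12, i=1, swap(1,2) ⇒ [4,8,14,9,5,16,18,10,17,11,7,12]
j=3: 9≤12, i=2, swap(2,3) ⇒ [4,8,9,14,5,16,18,10,17,11,7,12]
(after j=3) v = [4,8,9,14,5,16,18,10,17,11,7,12]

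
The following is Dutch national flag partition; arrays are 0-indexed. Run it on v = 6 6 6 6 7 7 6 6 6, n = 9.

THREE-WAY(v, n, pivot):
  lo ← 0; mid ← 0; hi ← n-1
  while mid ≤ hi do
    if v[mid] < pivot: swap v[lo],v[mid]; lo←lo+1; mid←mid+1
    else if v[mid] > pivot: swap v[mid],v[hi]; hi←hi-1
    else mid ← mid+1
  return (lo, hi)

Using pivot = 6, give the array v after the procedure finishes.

pivot = 6; lo=0, mid=0, hi=8
v[mid]=6=6: mid=1
v[mid]=6=6: mid=2
v[mid]=6=6: mid=3
v[mid]=6=6: mid=4
v[mid]=7>6: swap v[4],v[8]; hi=7 → 6 6 6 6 6 7 6 6 7
v[mid]=6=6: mid=5
v[mid]=7>6: swap v[5],v[7]; hi=6 → 6 6 6 6 6 6 6 7 7
v[mid]=6=6: mid=6
v[mid]=6=6: mid=7
end: lo=0, hi=6; v = 6 6 6 6 6 6 6 7 7

6 6 6 6 6 6 6 7 7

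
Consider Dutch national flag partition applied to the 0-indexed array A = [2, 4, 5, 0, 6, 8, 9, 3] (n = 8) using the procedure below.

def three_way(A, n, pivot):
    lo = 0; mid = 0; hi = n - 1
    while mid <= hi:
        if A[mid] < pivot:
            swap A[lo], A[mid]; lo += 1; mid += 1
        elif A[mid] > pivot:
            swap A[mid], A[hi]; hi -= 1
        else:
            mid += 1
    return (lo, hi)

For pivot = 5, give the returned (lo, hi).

(4, 4)

pivot = 5; lo=0, mid=0, hi=7
A[mid]=2<5: swap A[0],A[0]; lo=1,mid=1 → [2, 4, 5, 0, 6, 8, 9, 3]
A[mid]=4<5: swap A[1],A[1]; lo=2,mid=2 → [2, 4, 5, 0, 6, 8, 9, 3]
A[mid]=5=5: mid=3
A[mid]=0<5: swap A[2],A[3]; lo=3,mid=4 → [2, 4, 0, 5, 6, 8, 9, 3]
A[mid]=6>5: swap A[4],A[7]; hi=6 → [2, 4, 0, 5, 3, 8, 9, 6]
A[mid]=3<5: swap A[3],A[4]; lo=4,mid=5 → [2, 4, 0, 3, 5, 8, 9, 6]
A[mid]=8>5: swap A[5],A[6]; hi=5 → [2, 4, 0, 3, 5, 9, 8, 6]
A[mid]=9>5: swap A[5],A[5]; hi=4 → [2, 4, 0, 3, 5, 9, 8, 6]
end: lo=4, hi=4; A = [2, 4, 0, 3, 5, 9, 8, 6]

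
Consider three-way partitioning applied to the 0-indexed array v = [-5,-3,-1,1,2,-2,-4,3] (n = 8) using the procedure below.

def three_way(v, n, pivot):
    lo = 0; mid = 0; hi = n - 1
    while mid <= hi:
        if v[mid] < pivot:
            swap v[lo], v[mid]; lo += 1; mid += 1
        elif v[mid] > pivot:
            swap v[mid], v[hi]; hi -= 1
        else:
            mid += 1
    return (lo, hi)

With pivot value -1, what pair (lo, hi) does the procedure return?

(4, 4)

pivot = -1; lo=0, mid=0, hi=7
v[mid]=-5<-1: swap v[0],v[0]; lo=1,mid=1 → [-5,-3,-1,1,2,-2,-4,3]
v[mid]=-3<-1: swap v[1],v[1]; lo=2,mid=2 → [-5,-3,-1,1,2,-2,-4,3]
v[mid]=-1=-1: mid=3
v[mid]=1>-1: swap v[3],v[7]; hi=6 → [-5,-3,-1,3,2,-2,-4,1]
v[mid]=3>-1: swap v[3],v[6]; hi=5 → [-5,-3,-1,-4,2,-2,3,1]
v[mid]=-4<-1: swap v[2],v[3]; lo=3,mid=4 → [-5,-3,-4,-1,2,-2,3,1]
v[mid]=2>-1: swap v[4],v[5]; hi=4 → [-5,-3,-4,-1,-2,2,3,1]
v[mid]=-2<-1: swap v[3],v[4]; lo=4,mid=5 → [-5,-3,-4,-2,-1,2,3,1]
end: lo=4, hi=4; v = [-5,-3,-4,-2,-1,2,3,1]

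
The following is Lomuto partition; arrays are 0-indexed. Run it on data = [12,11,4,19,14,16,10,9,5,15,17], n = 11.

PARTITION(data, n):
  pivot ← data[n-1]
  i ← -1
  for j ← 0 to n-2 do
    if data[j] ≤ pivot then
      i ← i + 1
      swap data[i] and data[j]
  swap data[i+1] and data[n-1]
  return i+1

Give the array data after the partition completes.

pivot=17, i=-1
j=0: 12≤17, i=0, swap(0,0) ⇒ [12,11,4,19,14,16,10,9,5,15,17]
j=1: 11≤17, i=1, swap(1,1) ⇒ [12,11,4,19,14,16,10,9,5,15,17]
j=2: 4≤17, i=2, swap(2,2) ⇒ [12,11,4,19,14,16,10,9,5,15,17]
j=3: 19>17, skip
j=4: 14≤17, i=3, swap(3,4) ⇒ [12,11,4,14,19,16,10,9,5,15,17]
j=5: 16≤17, i=4, swap(4,5) ⇒ [12,11,4,14,16,19,10,9,5,15,17]
j=6: 10≤17, i=5, swap(5,6) ⇒ [12,11,4,14,16,10,19,9,5,15,17]
j=7: 9≤17, i=6, swap(6,7) ⇒ [12,11,4,14,16,10,9,19,5,15,17]
j=8: 5≤17, i=7, swap(7,8) ⇒ [12,11,4,14,16,10,9,5,19,15,17]
j=9: 15≤17, i=8, swap(8,9) ⇒ [12,11,4,14,16,10,9,5,15,19,17]
swap(9,10) ⇒ [12,11,4,14,16,10,9,5,15,17,19]; return 9

[12,11,4,14,16,10,9,5,15,17,19]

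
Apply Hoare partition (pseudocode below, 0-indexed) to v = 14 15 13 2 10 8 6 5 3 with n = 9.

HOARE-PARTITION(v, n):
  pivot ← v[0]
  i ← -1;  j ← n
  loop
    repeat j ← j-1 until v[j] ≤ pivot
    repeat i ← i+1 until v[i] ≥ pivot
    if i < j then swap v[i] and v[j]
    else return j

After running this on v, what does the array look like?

3 5 13 2 10 8 6 15 14

pivot = v[0] = 14; i = -1, j = 9
j→8 (v[8]=3≤14), i→0 (v[0]=14≥14); i<j, swap → 3 15 13 2 10 8 6 5 14
j→7 (v[7]=5≤14), i→1 (v[1]=15≥14); i<j, swap → 3 5 13 2 10 8 6 15 14
j→6, i→7; i≥j, return j=6. v = 3 5 13 2 10 8 6 15 14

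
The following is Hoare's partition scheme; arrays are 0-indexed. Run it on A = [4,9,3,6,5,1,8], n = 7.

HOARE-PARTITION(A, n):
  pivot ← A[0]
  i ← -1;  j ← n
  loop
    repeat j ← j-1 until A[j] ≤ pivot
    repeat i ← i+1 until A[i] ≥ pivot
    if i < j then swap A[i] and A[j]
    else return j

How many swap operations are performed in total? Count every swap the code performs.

2

pivot=4
j stops at 5 (1), i stops at 0 (4); swap ⇒ [1,9,3,6,5,4,8]
j stops at 2 (3), i stops at 1 (9); swap ⇒ [1,3,9,6,5,4,8]
j stops at 1, i stops at 2; i≥j ⇒ return 1. A=[1,3,9,6,5,4,8]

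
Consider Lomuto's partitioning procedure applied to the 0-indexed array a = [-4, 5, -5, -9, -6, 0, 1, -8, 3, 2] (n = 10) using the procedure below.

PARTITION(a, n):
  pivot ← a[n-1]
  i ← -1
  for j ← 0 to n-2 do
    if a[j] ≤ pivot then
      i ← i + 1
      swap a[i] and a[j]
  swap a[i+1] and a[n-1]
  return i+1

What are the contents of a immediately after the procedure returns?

[-4, -5, -9, -6, 0, 1, -8, 2, 3, 5]

pivot=2, i=-1
j=0: -4≤2, i=0, swap(0,0) ⇒ [-4, 5, -5, -9, -6, 0, 1, -8, 3, 2]
j=1: 5>2, skip
j=2: -5≤2, i=1, swap(1,2) ⇒ [-4, -5, 5, -9, -6, 0, 1, -8, 3, 2]
j=3: -9≤2, i=2, swap(2,3) ⇒ [-4, -5, -9, 5, -6, 0, 1, -8, 3, 2]
j=4: -6≤2, i=3, swap(3,4) ⇒ [-4, -5, -9, -6, 5, 0, 1, -8, 3, 2]
j=5: 0≤2, i=4, swap(4,5) ⇒ [-4, -5, -9, -6, 0, 5, 1, -8, 3, 2]
j=6: 1≤2, i=5, swap(5,6) ⇒ [-4, -5, -9, -6, 0, 1, 5, -8, 3, 2]
j=7: -8≤2, i=6, swap(6,7) ⇒ [-4, -5, -9, -6, 0, 1, -8, 5, 3, 2]
j=8: 3>2, skip
swap(7,9) ⇒ [-4, -5, -9, -6, 0, 1, -8, 2, 3, 5]; return 7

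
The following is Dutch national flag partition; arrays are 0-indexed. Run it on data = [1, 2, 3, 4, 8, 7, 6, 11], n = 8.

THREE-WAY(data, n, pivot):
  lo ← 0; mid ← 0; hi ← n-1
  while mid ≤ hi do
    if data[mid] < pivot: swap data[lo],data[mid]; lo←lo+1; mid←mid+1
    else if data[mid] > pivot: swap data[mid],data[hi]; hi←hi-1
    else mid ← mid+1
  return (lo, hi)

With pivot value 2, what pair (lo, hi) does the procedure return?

(1, 1)

lo=0 mid=0 hi=7
1<2: swap(0,0), lo=1 mid=1 ⇒ [1, 2, 3, 4, 8, 7, 6, 11]
2=2: mid=2
3>2: swap(2,7), hi=6 ⇒ [1, 2, 11, 4, 8, 7, 6, 3]
11>2: swap(2,6), hi=5 ⇒ [1, 2, 6, 4, 8, 7, 11, 3]
6>2: swap(2,5), hi=4 ⇒ [1, 2, 7, 4, 8, 6, 11, 3]
7>2: swap(2,4), hi=3 ⇒ [1, 2, 8, 4, 7, 6, 11, 3]
8>2: swap(2,3), hi=2 ⇒ [1, 2, 4, 8, 7, 6, 11, 3]
4>2: swap(2,2), hi=1 ⇒ [1, 2, 4, 8, 7, 6, 11, 3]
done. lo=1 hi=1; data=[1, 2, 4, 8, 7, 6, 11, 3]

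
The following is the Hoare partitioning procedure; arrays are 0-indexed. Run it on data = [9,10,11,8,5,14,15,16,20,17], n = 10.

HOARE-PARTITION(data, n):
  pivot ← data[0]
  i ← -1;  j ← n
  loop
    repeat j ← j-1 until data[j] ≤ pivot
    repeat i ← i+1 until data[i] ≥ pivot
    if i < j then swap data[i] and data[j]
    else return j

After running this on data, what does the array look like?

[5,8,11,10,9,14,15,16,20,17]

pivot=9
j stops at 4 (5), i stops at 0 (9); swap ⇒ [5,10,11,8,9,14,15,16,20,17]
j stops at 3 (8), i stops at 1 (10); swap ⇒ [5,8,11,10,9,14,15,16,20,17]
j stops at 1, i stops at 2; i≥j ⇒ return 1. data=[5,8,11,10,9,14,15,16,20,17]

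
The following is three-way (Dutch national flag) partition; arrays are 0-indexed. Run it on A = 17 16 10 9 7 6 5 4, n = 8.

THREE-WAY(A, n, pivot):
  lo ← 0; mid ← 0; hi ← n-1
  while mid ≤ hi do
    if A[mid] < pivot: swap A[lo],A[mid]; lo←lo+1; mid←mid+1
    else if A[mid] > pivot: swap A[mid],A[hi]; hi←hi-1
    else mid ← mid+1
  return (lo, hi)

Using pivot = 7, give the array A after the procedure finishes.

pivot = 7; lo=0, mid=0, hi=7
A[mid]=17>7: swap A[0],A[7]; hi=6 → 4 16 10 9 7 6 5 17
A[mid]=4<7: swap A[0],A[0]; lo=1,mid=1 → 4 16 10 9 7 6 5 17
A[mid]=16>7: swap A[1],A[6]; hi=5 → 4 5 10 9 7 6 16 17
A[mid]=5<7: swap A[1],A[1]; lo=2,mid=2 → 4 5 10 9 7 6 16 17
A[mid]=10>7: swap A[2],A[5]; hi=4 → 4 5 6 9 7 10 16 17
A[mid]=6<7: swap A[2],A[2]; lo=3,mid=3 → 4 5 6 9 7 10 16 17
A[mid]=9>7: swap A[3],A[4]; hi=3 → 4 5 6 7 9 10 16 17
A[mid]=7=7: mid=4
end: lo=3, hi=3; A = 4 5 6 7 9 10 16 17

4 5 6 7 9 10 16 17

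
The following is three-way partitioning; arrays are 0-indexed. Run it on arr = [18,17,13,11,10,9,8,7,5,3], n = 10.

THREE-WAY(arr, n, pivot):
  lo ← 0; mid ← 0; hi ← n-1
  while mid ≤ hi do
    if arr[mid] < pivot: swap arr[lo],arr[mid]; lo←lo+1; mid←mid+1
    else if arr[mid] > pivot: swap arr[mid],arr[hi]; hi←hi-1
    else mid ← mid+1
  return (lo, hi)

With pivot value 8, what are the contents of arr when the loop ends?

pivot = 8; lo=0, mid=0, hi=9
arr[mid]=18>8: swap arr[0],arr[9]; hi=8 → [3,17,13,11,10,9,8,7,5,18]
arr[mid]=3<8: swap arr[0],arr[0]; lo=1,mid=1 → [3,17,13,11,10,9,8,7,5,18]
arr[mid]=17>8: swap arr[1],arr[8]; hi=7 → [3,5,13,11,10,9,8,7,17,18]
arr[mid]=5<8: swap arr[1],arr[1]; lo=2,mid=2 → [3,5,13,11,10,9,8,7,17,18]
arr[mid]=13>8: swap arr[2],arr[7]; hi=6 → [3,5,7,11,10,9,8,13,17,18]
arr[mid]=7<8: swap arr[2],arr[2]; lo=3,mid=3 → [3,5,7,11,10,9,8,13,17,18]
arr[mid]=11>8: swap arr[3],arr[6]; hi=5 → [3,5,7,8,10,9,11,13,17,18]
arr[mid]=8=8: mid=4
arr[mid]=10>8: swap arr[4],arr[5]; hi=4 → [3,5,7,8,9,10,11,13,17,18]
arr[mid]=9>8: swap arr[4],arr[4]; hi=3 → [3,5,7,8,9,10,11,13,17,18]
end: lo=3, hi=3; arr = [3,5,7,8,9,10,11,13,17,18]

[3,5,7,8,9,10,11,13,17,18]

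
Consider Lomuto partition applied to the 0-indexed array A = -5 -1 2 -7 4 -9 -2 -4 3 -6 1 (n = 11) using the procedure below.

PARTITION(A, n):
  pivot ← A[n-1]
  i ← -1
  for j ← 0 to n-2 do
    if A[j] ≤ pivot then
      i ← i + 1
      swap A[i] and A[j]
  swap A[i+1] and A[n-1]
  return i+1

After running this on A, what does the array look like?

-5 -1 -7 -9 -2 -4 -6 1 3 4 2

pivot = A[10] = 1; i = -1
j=0: A[0]=-5 ≤ 1 → i=0, swap A[0],A[0] (no change) → -5 -1 2 -7 4 -9 -2 -4 3 -6 1
j=1: A[1]=-1 ≤ 1 → i=1, swap A[1],A[1] (no change) → -5 -1 2 -7 4 -9 -2 -4 3 -6 1
j=2: A[2]=2 > 1 → no swap
j=3: A[3]=-7 ≤ 1 → i=2, swap A[2],A[3] → -5 -1 -7 2 4 -9 -2 -4 3 -6 1
j=4: A[4]=4 > 1 → no swap
j=5: A[5]=-9 ≤ 1 → i=3, swap A[3],A[5] → -5 -1 -7 -9 4 2 -2 -4 3 -6 1
j=6: A[6]=-2 ≤ 1 → i=4, swap A[4],A[6] → -5 -1 -7 -9 -2 2 4 -4 3 -6 1
j=7: A[7]=-4 ≤ 1 → i=5, swap A[5],A[7] → -5 -1 -7 -9 -2 -4 4 2 3 -6 1
j=8: A[8]=3 > 1 → no swap
j=9: A[9]=-6 ≤ 1 → i=6, swap A[6],A[9] → -5 -1 -7 -9 -2 -4 -6 2 3 4 1
final swap A[7],A[10] → -5 -1 -7 -9 -2 -4 -6 1 3 4 2; return 7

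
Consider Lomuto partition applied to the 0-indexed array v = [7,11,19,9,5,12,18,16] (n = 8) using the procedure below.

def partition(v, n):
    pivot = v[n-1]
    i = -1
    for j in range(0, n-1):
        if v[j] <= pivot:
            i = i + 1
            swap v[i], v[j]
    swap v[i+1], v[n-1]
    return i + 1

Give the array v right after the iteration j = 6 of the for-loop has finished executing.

[7,11,9,5,12,19,18,16]

pivot=16, i=-1
j=0: 7≤16, i=0, swap(0,0) ⇒ [7,11,19,9,5,12,18,16]
j=1: 11≤16, i=1, swap(1,1) ⇒ [7,11,19,9,5,12,18,16]
j=2: 19>16, skip
j=3: 9≤16, i=2, swap(2,3) ⇒ [7,11,9,19,5,12,18,16]
j=4: 5≤16, i=3, swap(3,4) ⇒ [7,11,9,5,19,12,18,16]
j=5: 12≤16, i=4, swap(4,5) ⇒ [7,11,9,5,12,19,18,16]
j=6: 18>16, skip
(after j=6) v = [7,11,9,5,12,19,18,16]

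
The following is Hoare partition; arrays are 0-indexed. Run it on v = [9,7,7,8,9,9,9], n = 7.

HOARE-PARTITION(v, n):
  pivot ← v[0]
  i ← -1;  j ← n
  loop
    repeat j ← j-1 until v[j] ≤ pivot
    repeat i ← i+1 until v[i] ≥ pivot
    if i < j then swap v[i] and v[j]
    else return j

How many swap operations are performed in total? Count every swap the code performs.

pivot = v[0] = 9; i = -1, j = 7
j→6 (v[6]=9≤9), i→0 (v[0]=9≥9); i<j, swap → [9,7,7,8,9,9,9]
j→5 (v[5]=9≤9), i→4 (v[4]=9≥9); i<j, swap → [9,7,7,8,9,9,9]
j→4, i→5; i≥j, return j=4. v = [9,7,7,8,9,9,9]

2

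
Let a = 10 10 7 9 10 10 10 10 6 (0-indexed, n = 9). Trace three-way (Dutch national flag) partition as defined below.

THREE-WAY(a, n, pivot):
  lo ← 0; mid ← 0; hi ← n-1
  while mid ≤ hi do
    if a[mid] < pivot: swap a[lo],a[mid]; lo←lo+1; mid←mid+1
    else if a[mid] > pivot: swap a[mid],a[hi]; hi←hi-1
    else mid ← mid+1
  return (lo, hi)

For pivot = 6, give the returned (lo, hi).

(0, 0)

lo=0 mid=0 hi=8
10>6: swap(0,8), hi=7 ⇒ 6 10 7 9 10 10 10 10 10
6=6: mid=1
10>6: swap(1,7), hi=6 ⇒ 6 10 7 9 10 10 10 10 10
10>6: swap(1,6), hi=5 ⇒ 6 10 7 9 10 10 10 10 10
10>6: swap(1,5), hi=4 ⇒ 6 10 7 9 10 10 10 10 10
10>6: swap(1,4), hi=3 ⇒ 6 10 7 9 10 10 10 10 10
10>6: swap(1,3), hi=2 ⇒ 6 9 7 10 10 10 10 10 10
9>6: swap(1,2), hi=1 ⇒ 6 7 9 10 10 10 10 10 10
7>6: swap(1,1), hi=0 ⇒ 6 7 9 10 10 10 10 10 10
done. lo=0 hi=0; a=6 7 9 10 10 10 10 10 10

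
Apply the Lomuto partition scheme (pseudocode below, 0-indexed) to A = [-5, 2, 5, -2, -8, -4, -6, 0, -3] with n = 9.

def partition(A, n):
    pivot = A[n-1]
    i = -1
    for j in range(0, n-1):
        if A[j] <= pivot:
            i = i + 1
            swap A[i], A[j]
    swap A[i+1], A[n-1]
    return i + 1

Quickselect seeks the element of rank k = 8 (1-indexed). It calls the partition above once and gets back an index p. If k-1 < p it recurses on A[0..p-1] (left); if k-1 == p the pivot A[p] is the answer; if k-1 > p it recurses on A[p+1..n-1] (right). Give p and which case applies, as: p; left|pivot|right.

pivot = A[8] = -3; i = -1
j=0: A[0]=-5 ≤ -3 → i=0, swap A[0],A[0] (no change) → [-5, 2, 5, -2, -8, -4, -6, 0, -3]
j=1: A[1]=2 > -3 → no swap
j=2: A[2]=5 > -3 → no swap
j=3: A[3]=-2 > -3 → no swap
j=4: A[4]=-8 ≤ -3 → i=1, swap A[1],A[4] → [-5, -8, 5, -2, 2, -4, -6, 0, -3]
j=5: A[5]=-4 ≤ -3 → i=2, swap A[2],A[5] → [-5, -8, -4, -2, 2, 5, -6, 0, -3]
j=6: A[6]=-6 ≤ -3 → i=3, swap A[3],A[6] → [-5, -8, -4, -6, 2, 5, -2, 0, -3]
j=7: A[7]=0 > -3 → no swap
final swap A[4],A[8] → [-5, -8, -4, -6, -3, 5, -2, 0, 2]; return 4
p = 4; k-1 = 7 > 4 ⇒ right

4; right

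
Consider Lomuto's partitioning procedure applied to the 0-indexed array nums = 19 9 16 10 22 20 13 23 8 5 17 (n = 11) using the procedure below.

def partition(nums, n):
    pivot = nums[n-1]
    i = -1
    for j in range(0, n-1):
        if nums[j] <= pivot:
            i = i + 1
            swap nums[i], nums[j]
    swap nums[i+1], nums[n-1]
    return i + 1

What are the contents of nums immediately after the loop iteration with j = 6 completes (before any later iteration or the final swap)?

pivot = nums[10] = 17; i = -1
j=0: nums[0]=19 > 17 → no swap
j=1: nums[1]=9 ≤ 17 → i=0, swap nums[0],nums[1] → 9 19 16 10 22 20 13 23 8 5 17
j=2: nums[2]=16 ≤ 17 → i=1, swap nums[1],nums[2] → 9 16 19 10 22 20 13 23 8 5 17
j=3: nums[3]=10 ≤ 17 → i=2, swap nums[2],nums[3] → 9 16 10 19 22 20 13 23 8 5 17
j=4: nums[4]=22 > 17 → no swap
j=5: nums[5]=20 > 17 → no swap
j=6: nums[6]=13 ≤ 17 → i=3, swap nums[3],nums[6] → 9 16 10 13 22 20 19 23 8 5 17
(after j=6) nums = 9 16 10 13 22 20 19 23 8 5 17

9 16 10 13 22 20 19 23 8 5 17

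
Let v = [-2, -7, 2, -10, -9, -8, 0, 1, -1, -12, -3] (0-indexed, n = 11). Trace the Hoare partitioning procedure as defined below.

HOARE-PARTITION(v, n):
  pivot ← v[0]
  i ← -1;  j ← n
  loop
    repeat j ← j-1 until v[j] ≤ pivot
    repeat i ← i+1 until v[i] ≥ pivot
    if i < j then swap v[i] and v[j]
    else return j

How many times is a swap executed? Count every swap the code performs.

pivot=-2
j stops at 10 (-3), i stops at 0 (-2); swap ⇒ [-3, -7, 2, -10, -9, -8, 0, 1, -1, -12, -2]
j stops at 9 (-12), i stops at 2 (2); swap ⇒ [-3, -7, -12, -10, -9, -8, 0, 1, -1, 2, -2]
j stops at 5, i stops at 6; i≥j ⇒ return 5. v=[-3, -7, -12, -10, -9, -8, 0, 1, -1, 2, -2]

2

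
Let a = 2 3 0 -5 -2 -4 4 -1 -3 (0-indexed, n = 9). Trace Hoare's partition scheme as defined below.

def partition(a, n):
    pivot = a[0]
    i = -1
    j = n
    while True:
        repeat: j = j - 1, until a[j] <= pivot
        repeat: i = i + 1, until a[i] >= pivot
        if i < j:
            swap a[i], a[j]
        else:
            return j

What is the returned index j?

5

pivot=2
j stops at 8 (-3), i stops at 0 (2); swap ⇒ -3 3 0 -5 -2 -4 4 -1 2
j stops at 7 (-1), i stops at 1 (3); swap ⇒ -3 -1 0 -5 -2 -4 4 3 2
j stops at 5, i stops at 6; i≥j ⇒ return 5. a=-3 -1 0 -5 -2 -4 4 3 2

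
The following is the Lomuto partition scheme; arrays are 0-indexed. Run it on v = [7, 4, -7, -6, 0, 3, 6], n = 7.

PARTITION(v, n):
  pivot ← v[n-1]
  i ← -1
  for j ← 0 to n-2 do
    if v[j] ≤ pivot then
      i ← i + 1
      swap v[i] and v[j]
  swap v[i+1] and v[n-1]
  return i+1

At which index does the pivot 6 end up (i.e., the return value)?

5

pivot=6, i=-1
j=0: 7>6, skip
j=1: 4≤6, i=0, swap(0,1) ⇒ [4, 7, -7, -6, 0, 3, 6]
j=2: -7≤6, i=1, swap(1,2) ⇒ [4, -7, 7, -6, 0, 3, 6]
j=3: -6≤6, i=2, swap(2,3) ⇒ [4, -7, -6, 7, 0, 3, 6]
j=4: 0≤6, i=3, swap(3,4) ⇒ [4, -7, -6, 0, 7, 3, 6]
j=5: 3≤6, i=4, swap(4,5) ⇒ [4, -7, -6, 0, 3, 7, 6]
swap(5,6) ⇒ [4, -7, -6, 0, 3, 6, 7]; return 5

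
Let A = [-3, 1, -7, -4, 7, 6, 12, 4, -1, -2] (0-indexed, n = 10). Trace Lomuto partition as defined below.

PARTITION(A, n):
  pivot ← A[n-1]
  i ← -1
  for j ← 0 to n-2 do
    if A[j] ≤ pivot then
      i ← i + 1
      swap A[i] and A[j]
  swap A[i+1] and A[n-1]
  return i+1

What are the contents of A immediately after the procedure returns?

pivot = A[9] = -2; i = -1
j=0: A[0]=-3 ≤ -2 → i=0, swap A[0],A[0] (no change) → [-3, 1, -7, -4, 7, 6, 12, 4, -1, -2]
j=1: A[1]=1 > -2 → no swap
j=2: A[2]=-7 ≤ -2 → i=1, swap A[1],A[2] → [-3, -7, 1, -4, 7, 6, 12, 4, -1, -2]
j=3: A[3]=-4 ≤ -2 → i=2, swap A[2],A[3] → [-3, -7, -4, 1, 7, 6, 12, 4, -1, -2]
j=4: A[4]=7 > -2 → no swap
j=5: A[5]=6 > -2 → no swap
j=6: A[6]=12 > -2 → no swap
j=7: A[7]=4 > -2 → no swap
j=8: A[8]=-1 > -2 → no swap
final swap A[3],A[9] → [-3, -7, -4, -2, 7, 6, 12, 4, -1, 1]; return 3

[-3, -7, -4, -2, 7, 6, 12, 4, -1, 1]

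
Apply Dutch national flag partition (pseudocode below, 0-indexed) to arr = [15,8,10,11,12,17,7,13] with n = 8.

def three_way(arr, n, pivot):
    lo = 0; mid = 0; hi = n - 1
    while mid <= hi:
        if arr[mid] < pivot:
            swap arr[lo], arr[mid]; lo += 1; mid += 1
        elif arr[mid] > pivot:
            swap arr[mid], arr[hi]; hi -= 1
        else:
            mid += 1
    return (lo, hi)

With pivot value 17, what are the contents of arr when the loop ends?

[15,8,10,11,12,7,13,17]

lo=0 mid=0 hi=7
15<17: swap(0,0), lo=1 mid=1 ⇒ [15,8,10,11,12,17,7,13]
8<17: swap(1,1), lo=2 mid=2 ⇒ [15,8,10,11,12,17,7,13]
10<17: swap(2,2), lo=3 mid=3 ⇒ [15,8,10,11,12,17,7,13]
11<17: swap(3,3), lo=4 mid=4 ⇒ [15,8,10,11,12,17,7,13]
12<17: swap(4,4), lo=5 mid=5 ⇒ [15,8,10,11,12,17,7,13]
17=17: mid=6
7<17: swap(5,6), lo=6 mid=7 ⇒ [15,8,10,11,12,7,17,13]
13<17: swap(6,7), lo=7 mid=8 ⇒ [15,8,10,11,12,7,13,17]
done. lo=7 hi=7; arr=[15,8,10,11,12,7,13,17]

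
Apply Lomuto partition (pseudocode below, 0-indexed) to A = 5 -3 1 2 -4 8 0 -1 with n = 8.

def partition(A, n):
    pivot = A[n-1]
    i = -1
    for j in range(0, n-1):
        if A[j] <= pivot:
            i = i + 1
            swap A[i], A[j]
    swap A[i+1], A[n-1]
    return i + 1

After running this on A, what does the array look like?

-3 -4 -1 2 5 8 0 1

pivot=-1, i=-1
j=0: 5>-1, skip
j=1: -3≤-1, i=0, swap(0,1) ⇒ -3 5 1 2 -4 8 0 -1
j=2: 1>-1, skip
j=3: 2>-1, skip
j=4: -4≤-1, i=1, swap(1,4) ⇒ -3 -4 1 2 5 8 0 -1
j=5: 8>-1, skip
j=6: 0>-1, skip
swap(2,7) ⇒ -3 -4 -1 2 5 8 0 1; return 2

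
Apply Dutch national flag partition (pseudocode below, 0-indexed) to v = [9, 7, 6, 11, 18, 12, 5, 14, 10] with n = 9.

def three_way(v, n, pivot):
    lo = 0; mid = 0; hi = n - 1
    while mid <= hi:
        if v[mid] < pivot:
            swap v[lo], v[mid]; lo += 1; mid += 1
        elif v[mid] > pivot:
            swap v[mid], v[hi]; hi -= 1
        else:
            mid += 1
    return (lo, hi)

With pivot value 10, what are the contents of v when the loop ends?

[9, 7, 6, 5, 10, 12, 14, 18, 11]

pivot = 10; lo=0, mid=0, hi=8
v[mid]=9<10: swap v[0],v[0]; lo=1,mid=1 → [9, 7, 6, 11, 18, 12, 5, 14, 10]
v[mid]=7<10: swap v[1],v[1]; lo=2,mid=2 → [9, 7, 6, 11, 18, 12, 5, 14, 10]
v[mid]=6<10: swap v[2],v[2]; lo=3,mid=3 → [9, 7, 6, 11, 18, 12, 5, 14, 10]
v[mid]=11>10: swap v[3],v[8]; hi=7 → [9, 7, 6, 10, 18, 12, 5, 14, 11]
v[mid]=10=10: mid=4
v[mid]=18>10: swap v[4],v[7]; hi=6 → [9, 7, 6, 10, 14, 12, 5, 18, 11]
v[mid]=14>10: swap v[4],v[6]; hi=5 → [9, 7, 6, 10, 5, 12, 14, 18, 11]
v[mid]=5<10: swap v[3],v[4]; lo=4,mid=5 → [9, 7, 6, 5, 10, 12, 14, 18, 11]
v[mid]=12>10: swap v[5],v[5]; hi=4 → [9, 7, 6, 5, 10, 12, 14, 18, 11]
end: lo=4, hi=4; v = [9, 7, 6, 5, 10, 12, 14, 18, 11]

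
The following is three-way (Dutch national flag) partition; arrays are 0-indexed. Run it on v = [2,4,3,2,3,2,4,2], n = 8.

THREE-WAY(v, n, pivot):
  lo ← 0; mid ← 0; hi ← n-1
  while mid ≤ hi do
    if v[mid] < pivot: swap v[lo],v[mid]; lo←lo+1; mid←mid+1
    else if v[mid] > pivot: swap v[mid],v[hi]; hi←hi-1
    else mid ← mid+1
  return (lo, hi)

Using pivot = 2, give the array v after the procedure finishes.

[2,2,2,2,3,4,3,4]

lo=0 mid=0 hi=7
2=2: mid=1
4>2: swap(1,7), hi=6 ⇒ [2,2,3,2,3,2,4,4]
2=2: mid=2
3>2: swap(2,6), hi=5 ⇒ [2,2,4,2,3,2,3,4]
4>2: swap(2,5), hi=4 ⇒ [2,2,2,2,3,4,3,4]
2=2: mid=3
2=2: mid=4
3>2: swap(4,4), hi=3 ⇒ [2,2,2,2,3,4,3,4]
done. lo=0 hi=3; v=[2,2,2,2,3,4,3,4]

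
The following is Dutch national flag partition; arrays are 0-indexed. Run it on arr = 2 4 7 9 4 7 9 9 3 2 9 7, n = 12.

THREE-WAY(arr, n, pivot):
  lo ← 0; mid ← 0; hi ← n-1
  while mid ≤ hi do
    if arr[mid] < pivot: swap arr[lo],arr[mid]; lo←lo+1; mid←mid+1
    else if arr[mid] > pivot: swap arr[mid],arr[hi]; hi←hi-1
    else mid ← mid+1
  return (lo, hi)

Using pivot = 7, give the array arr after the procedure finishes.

2 4 4 2 3 7 7 7 9 9 9 9

lo=0 mid=0 hi=11
2<7: swap(0,0), lo=1 mid=1 ⇒ 2 4 7 9 4 7 9 9 3 2 9 7
4<7: swap(1,1), lo=2 mid=2 ⇒ 2 4 7 9 4 7 9 9 3 2 9 7
7=7: mid=3
9>7: swap(3,11), hi=10 ⇒ 2 4 7 7 4 7 9 9 3 2 9 9
7=7: mid=4
4<7: swap(2,4), lo=3 mid=5 ⇒ 2 4 4 7 7 7 9 9 3 2 9 9
7=7: mid=6
9>7: swap(6,10), hi=9 ⇒ 2 4 4 7 7 7 9 9 3 2 9 9
9>7: swap(6,9), hi=8 ⇒ 2 4 4 7 7 7 2 9 3 9 9 9
2<7: swap(3,6), lo=4 mid=7 ⇒ 2 4 4 2 7 7 7 9 3 9 9 9
9>7: swap(7,8), hi=7 ⇒ 2 4 4 2 7 7 7 3 9 9 9 9
3<7: swap(4,7), lo=5 mid=8 ⇒ 2 4 4 2 3 7 7 7 9 9 9 9
done. lo=5 hi=7; arr=2 4 4 2 3 7 7 7 9 9 9 9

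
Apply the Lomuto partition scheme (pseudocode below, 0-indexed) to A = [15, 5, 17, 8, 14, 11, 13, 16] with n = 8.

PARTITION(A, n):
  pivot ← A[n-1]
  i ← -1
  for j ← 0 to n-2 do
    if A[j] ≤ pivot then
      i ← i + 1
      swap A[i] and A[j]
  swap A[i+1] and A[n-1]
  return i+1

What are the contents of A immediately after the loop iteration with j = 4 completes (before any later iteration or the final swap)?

[15, 5, 8, 14, 17, 11, 13, 16]

pivot=16, i=-1
j=0: 15≤16, i=0, swap(0,0) ⇒ [15, 5, 17, 8, 14, 11, 13, 16]
j=1: 5≤16, i=1, swap(1,1) ⇒ [15, 5, 17, 8, 14, 11, 13, 16]
j=2: 17>16, skip
j=3: 8≤16, i=2, swap(2,3) ⇒ [15, 5, 8, 17, 14, 11, 13, 16]
j=4: 14≤16, i=3, swap(3,4) ⇒ [15, 5, 8, 14, 17, 11, 13, 16]
(after j=4) A = [15, 5, 8, 14, 17, 11, 13, 16]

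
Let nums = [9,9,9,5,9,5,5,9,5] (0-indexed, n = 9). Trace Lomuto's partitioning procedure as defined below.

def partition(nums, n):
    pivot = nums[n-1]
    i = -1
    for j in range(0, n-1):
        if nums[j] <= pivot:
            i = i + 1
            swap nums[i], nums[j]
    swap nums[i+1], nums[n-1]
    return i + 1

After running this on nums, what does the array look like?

[5,5,5,5,9,9,9,9,9]

pivot = nums[8] = 5; i = -1
j=0: nums[0]=9 > 5 → no swap
j=1: nums[1]=9 > 5 → no swap
j=2: nums[2]=9 > 5 → no swap
j=3: nums[3]=5 ≤ 5 → i=0, swap nums[0],nums[3] → [5,9,9,9,9,5,5,9,5]
j=4: nums[4]=9 > 5 → no swap
j=5: nums[5]=5 ≤ 5 → i=1, swap nums[1],nums[5] → [5,5,9,9,9,9,5,9,5]
j=6: nums[6]=5 ≤ 5 → i=2, swap nums[2],nums[6] → [5,5,5,9,9,9,9,9,5]
j=7: nums[7]=9 > 5 → no swap
final swap nums[3],nums[8] → [5,5,5,5,9,9,9,9,9]; return 3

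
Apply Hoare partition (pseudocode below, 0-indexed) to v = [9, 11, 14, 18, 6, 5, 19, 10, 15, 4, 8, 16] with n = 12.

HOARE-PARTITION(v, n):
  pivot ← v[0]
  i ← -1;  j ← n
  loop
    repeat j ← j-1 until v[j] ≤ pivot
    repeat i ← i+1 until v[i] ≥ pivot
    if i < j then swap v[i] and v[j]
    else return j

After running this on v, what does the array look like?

pivot=9
j stops at 10 (8), i stops at 0 (9); swap ⇒ [8, 11, 14, 18, 6, 5, 19, 10, 15, 4, 9, 16]
j stops at 9 (4), i stops at 1 (11); swap ⇒ [8, 4, 14, 18, 6, 5, 19, 10, 15, 11, 9, 16]
j stops at 5 (5), i stops at 2 (14); swap ⇒ [8, 4, 5, 18, 6, 14, 19, 10, 15, 11, 9, 16]
j stops at 4 (6), i stops at 3 (18); swap ⇒ [8, 4, 5, 6, 18, 14, 19, 10, 15, 11, 9, 16]
j stops at 3, i stops at 4; i≥j ⇒ return 3. v=[8, 4, 5, 6, 18, 14, 19, 10, 15, 11, 9, 16]

[8, 4, 5, 6, 18, 14, 19, 10, 15, 11, 9, 16]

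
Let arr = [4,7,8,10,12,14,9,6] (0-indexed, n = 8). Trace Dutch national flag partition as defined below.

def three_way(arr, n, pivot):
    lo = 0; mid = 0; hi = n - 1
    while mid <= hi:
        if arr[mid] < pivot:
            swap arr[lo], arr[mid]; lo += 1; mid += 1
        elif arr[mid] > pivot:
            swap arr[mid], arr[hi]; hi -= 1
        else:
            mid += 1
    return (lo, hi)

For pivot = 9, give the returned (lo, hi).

pivot = 9; lo=0, mid=0, hi=7
arr[mid]=4<9: swap arr[0],arr[0]; lo=1,mid=1 → [4,7,8,10,12,14,9,6]
arr[mid]=7<9: swap arr[1],arr[1]; lo=2,mid=2 → [4,7,8,10,12,14,9,6]
arr[mid]=8<9: swap arr[2],arr[2]; lo=3,mid=3 → [4,7,8,10,12,14,9,6]
arr[mid]=10>9: swap arr[3],arr[7]; hi=6 → [4,7,8,6,12,14,9,10]
arr[mid]=6<9: swap arr[3],arr[3]; lo=4,mid=4 → [4,7,8,6,12,14,9,10]
arr[mid]=12>9: swap arr[4],arr[6]; hi=5 → [4,7,8,6,9,14,12,10]
arr[mid]=9=9: mid=5
arr[mid]=14>9: swap arr[5],arr[5]; hi=4 → [4,7,8,6,9,14,12,10]
end: lo=4, hi=4; arr = [4,7,8,6,9,14,12,10]

(4, 4)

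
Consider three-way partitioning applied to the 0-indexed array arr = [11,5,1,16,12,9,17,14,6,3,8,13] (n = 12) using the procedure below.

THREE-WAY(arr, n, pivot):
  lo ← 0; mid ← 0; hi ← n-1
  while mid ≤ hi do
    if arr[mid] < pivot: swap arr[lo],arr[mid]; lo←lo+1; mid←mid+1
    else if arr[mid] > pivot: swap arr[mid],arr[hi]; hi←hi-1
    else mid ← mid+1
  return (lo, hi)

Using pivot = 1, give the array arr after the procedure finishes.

[1,5,16,12,9,17,14,6,3,8,13,11]

lo=0 mid=0 hi=11
11>1: swap(0,11), hi=10 ⇒ [13,5,1,16,12,9,17,14,6,3,8,11]
13>1: swap(0,10), hi=9 ⇒ [8,5,1,16,12,9,17,14,6,3,13,11]
8>1: swap(0,9), hi=8 ⇒ [3,5,1,16,12,9,17,14,6,8,13,11]
3>1: swap(0,8), hi=7 ⇒ [6,5,1,16,12,9,17,14,3,8,13,11]
6>1: swap(0,7), hi=6 ⇒ [14,5,1,16,12,9,17,6,3,8,13,11]
14>1: swap(0,6), hi=5 ⇒ [17,5,1,16,12,9,14,6,3,8,13,11]
17>1: swap(0,5), hi=4 ⇒ [9,5,1,16,12,17,14,6,3,8,13,11]
9>1: swap(0,4), hi=3 ⇒ [12,5,1,16,9,17,14,6,3,8,13,11]
12>1: swap(0,3), hi=2 ⇒ [16,5,1,12,9,17,14,6,3,8,13,11]
16>1: swap(0,2), hi=1 ⇒ [1,5,16,12,9,17,14,6,3,8,13,11]
1=1: mid=1
5>1: swap(1,1), hi=0 ⇒ [1,5,16,12,9,17,14,6,3,8,13,11]
done. lo=0 hi=0; arr=[1,5,16,12,9,17,14,6,3,8,13,11]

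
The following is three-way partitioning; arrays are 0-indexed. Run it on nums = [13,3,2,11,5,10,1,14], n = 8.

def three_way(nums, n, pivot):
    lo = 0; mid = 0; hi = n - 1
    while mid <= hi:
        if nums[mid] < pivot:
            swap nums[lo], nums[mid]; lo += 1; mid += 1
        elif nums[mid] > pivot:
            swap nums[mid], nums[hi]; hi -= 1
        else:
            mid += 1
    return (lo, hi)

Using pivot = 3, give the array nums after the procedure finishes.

[1,2,3,5,10,11,14,13]

pivot = 3; lo=0, mid=0, hi=7
nums[mid]=13>3: swap nums[0],nums[7]; hi=6 → [14,3,2,11,5,10,1,13]
nums[mid]=14>3: swap nums[0],nums[6]; hi=5 → [1,3,2,11,5,10,14,13]
nums[mid]=1<3: swap nums[0],nums[0]; lo=1,mid=1 → [1,3,2,11,5,10,14,13]
nums[mid]=3=3: mid=2
nums[mid]=2<3: swap nums[1],nums[2]; lo=2,mid=3 → [1,2,3,11,5,10,14,13]
nums[mid]=11>3: swap nums[3],nums[5]; hi=4 → [1,2,3,10,5,11,14,13]
nums[mid]=10>3: swap nums[3],nums[4]; hi=3 → [1,2,3,5,10,11,14,13]
nums[mid]=5>3: swap nums[3],nums[3]; hi=2 → [1,2,3,5,10,11,14,13]
end: lo=2, hi=2; nums = [1,2,3,5,10,11,14,13]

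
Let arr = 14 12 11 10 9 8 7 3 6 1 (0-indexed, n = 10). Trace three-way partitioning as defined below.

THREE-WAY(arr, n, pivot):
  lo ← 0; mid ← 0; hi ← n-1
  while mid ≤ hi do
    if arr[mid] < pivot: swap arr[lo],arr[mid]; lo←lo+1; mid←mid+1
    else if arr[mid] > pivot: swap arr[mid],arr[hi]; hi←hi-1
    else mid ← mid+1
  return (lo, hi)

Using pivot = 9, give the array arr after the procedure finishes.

1 6 3 7 8 9 10 11 12 14

pivot = 9; lo=0, mid=0, hi=9
arr[mid]=14>9: swap arr[0],arr[9]; hi=8 → 1 12 11 10 9 8 7 3 6 14
arr[mid]=1<9: swap arr[0],arr[0]; lo=1,mid=1 → 1 12 11 10 9 8 7 3 6 14
arr[mid]=12>9: swap arr[1],arr[8]; hi=7 → 1 6 11 10 9 8 7 3 12 14
arr[mid]=6<9: swap arr[1],arr[1]; lo=2,mid=2 → 1 6 11 10 9 8 7 3 12 14
arr[mid]=11>9: swap arr[2],arr[7]; hi=6 → 1 6 3 10 9 8 7 11 12 14
arr[mid]=3<9: swap arr[2],arr[2]; lo=3,mid=3 → 1 6 3 10 9 8 7 11 12 14
arr[mid]=10>9: swap arr[3],arr[6]; hi=5 → 1 6 3 7 9 8 10 11 12 14
arr[mid]=7<9: swap arr[3],arr[3]; lo=4,mid=4 → 1 6 3 7 9 8 10 11 12 14
arr[mid]=9=9: mid=5
arr[mid]=8<9: swap arr[4],arr[5]; lo=5,mid=6 → 1 6 3 7 8 9 10 11 12 14
end: lo=5, hi=5; arr = 1 6 3 7 8 9 10 11 12 14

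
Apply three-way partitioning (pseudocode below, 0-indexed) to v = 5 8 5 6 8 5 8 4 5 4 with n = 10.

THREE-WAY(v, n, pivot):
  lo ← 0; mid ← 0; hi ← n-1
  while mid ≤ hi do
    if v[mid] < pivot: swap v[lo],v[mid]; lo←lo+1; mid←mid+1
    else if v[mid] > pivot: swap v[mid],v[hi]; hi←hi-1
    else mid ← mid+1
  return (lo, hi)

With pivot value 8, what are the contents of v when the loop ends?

pivot = 8; lo=0, mid=0, hi=9
v[mid]=5<8: swap v[0],v[0]; lo=1,mid=1 → 5 8 5 6 8 5 8 4 5 4
v[mid]=8=8: mid=2
v[mid]=5<8: swap v[1],v[2]; lo=2,mid=3 → 5 5 8 6 8 5 8 4 5 4
v[mid]=6<8: swap v[2],v[3]; lo=3,mid=4 → 5 5 6 8 8 5 8 4 5 4
v[mid]=8=8: mid=5
v[mid]=5<8: swap v[3],v[5]; lo=4,mid=6 → 5 5 6 5 8 8 8 4 5 4
v[mid]=8=8: mid=7
v[mid]=4<8: swap v[4],v[7]; lo=5,mid=8 → 5 5 6 5 4 8 8 8 5 4
v[mid]=5<8: swap v[5],v[8]; lo=6,mid=9 → 5 5 6 5 4 5 8 8 8 4
v[mid]=4<8: swap v[6],v[9]; lo=7,mid=10 → 5 5 6 5 4 5 4 8 8 8
end: lo=7, hi=9; v = 5 5 6 5 4 5 4 8 8 8

5 5 6 5 4 5 4 8 8 8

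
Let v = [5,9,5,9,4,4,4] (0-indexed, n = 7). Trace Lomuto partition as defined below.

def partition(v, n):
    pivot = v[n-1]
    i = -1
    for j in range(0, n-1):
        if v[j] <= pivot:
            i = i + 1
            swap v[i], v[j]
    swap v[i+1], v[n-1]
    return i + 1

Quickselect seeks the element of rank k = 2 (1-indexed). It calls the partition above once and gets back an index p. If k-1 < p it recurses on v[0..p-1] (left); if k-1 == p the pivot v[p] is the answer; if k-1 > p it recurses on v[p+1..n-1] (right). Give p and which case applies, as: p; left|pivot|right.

2; left

pivot=4, i=-1
j=0: 5>4, skip
j=1: 9>4, skip
j=2: 5>4, skip
j=3: 9>4, skip
j=4: 4≤4, i=0, swap(0,4) ⇒ [4,9,5,9,5,4,4]
j=5: 4≤4, i=1, swap(1,5) ⇒ [4,4,5,9,5,9,4]
swap(2,6) ⇒ [4,4,4,9,5,9,5]; return 2
p = 2; k-1 = 1 < 2 ⇒ left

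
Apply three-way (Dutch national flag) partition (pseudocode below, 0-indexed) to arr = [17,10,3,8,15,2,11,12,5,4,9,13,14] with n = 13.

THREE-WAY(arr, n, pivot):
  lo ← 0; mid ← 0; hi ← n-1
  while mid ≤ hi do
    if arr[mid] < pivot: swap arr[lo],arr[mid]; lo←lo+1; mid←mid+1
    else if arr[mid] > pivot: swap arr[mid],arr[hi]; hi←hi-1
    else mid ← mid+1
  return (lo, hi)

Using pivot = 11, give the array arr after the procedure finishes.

[9,10,3,8,4,2,5,11,12,15,13,14,17]

lo=0 mid=0 hi=12
17>11: swap(0,12), hi=11 ⇒ [14,10,3,8,15,2,11,12,5,4,9,13,17]
14>11: swap(0,11), hi=10 ⇒ [13,10,3,8,15,2,11,12,5,4,9,14,17]
13>11: swap(0,10), hi=9 ⇒ [9,10,3,8,15,2,11,12,5,4,13,14,17]
9<11: swap(0,0), lo=1 mid=1 ⇒ [9,10,3,8,15,2,11,12,5,4,13,14,17]
10<11: swap(1,1), lo=2 mid=2 ⇒ [9,10,3,8,15,2,11,12,5,4,13,14,17]
3<11: swap(2,2), lo=3 mid=3 ⇒ [9,10,3,8,15,2,11,12,5,4,13,14,17]
8<11: swap(3,3), lo=4 mid=4 ⇒ [9,10,3,8,15,2,11,12,5,4,13,14,17]
15>11: swap(4,9), hi=8 ⇒ [9,10,3,8,4,2,11,12,5,15,13,14,17]
4<11: swap(4,4), lo=5 mid=5 ⇒ [9,10,3,8,4,2,11,12,5,15,13,14,17]
2<11: swap(5,5), lo=6 mid=6 ⇒ [9,10,3,8,4,2,11,12,5,15,13,14,17]
11=11: mid=7
12>11: swap(7,8), hi=7 ⇒ [9,10,3,8,4,2,11,5,12,15,13,14,17]
5<11: swap(6,7), lo=7 mid=8 ⇒ [9,10,3,8,4,2,5,11,12,15,13,14,17]
done. lo=7 hi=7; arr=[9,10,3,8,4,2,5,11,12,15,13,14,17]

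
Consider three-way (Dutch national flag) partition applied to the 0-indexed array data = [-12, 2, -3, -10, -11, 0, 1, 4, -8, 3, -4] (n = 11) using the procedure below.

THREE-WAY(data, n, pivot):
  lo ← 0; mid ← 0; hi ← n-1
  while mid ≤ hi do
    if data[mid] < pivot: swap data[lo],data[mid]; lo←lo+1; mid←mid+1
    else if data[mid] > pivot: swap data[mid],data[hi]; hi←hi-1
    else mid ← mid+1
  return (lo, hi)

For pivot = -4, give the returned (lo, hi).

pivot = -4; lo=0, mid=0, hi=10
data[mid]=-12<-4: swap data[0],data[0]; lo=1,mid=1 → [-12, 2, -3, -10, -11, 0, 1, 4, -8, 3, -4]
data[mid]=2>-4: swap data[1],data[10]; hi=9 → [-12, -4, -3, -10, -11, 0, 1, 4, -8, 3, 2]
data[mid]=-4=-4: mid=2
data[mid]=-3>-4: swap data[2],data[9]; hi=8 → [-12, -4, 3, -10, -11, 0, 1, 4, -8, -3, 2]
data[mid]=3>-4: swap data[2],data[8]; hi=7 → [-12, -4, -8, -10, -11, 0, 1, 4, 3, -3, 2]
data[mid]=-8<-4: swap data[1],data[2]; lo=2,mid=3 → [-12, -8, -4, -10, -11, 0, 1, 4, 3, -3, 2]
data[mid]=-10<-4: swap data[2],data[3]; lo=3,mid=4 → [-12, -8, -10, -4, -11, 0, 1, 4, 3, -3, 2]
data[mid]=-11<-4: swap data[3],data[4]; lo=4,mid=5 → [-12, -8, -10, -11, -4, 0, 1, 4, 3, -3, 2]
data[mid]=0>-4: swap data[5],data[7]; hi=6 → [-12, -8, -10, -11, -4, 4, 1, 0, 3, -3, 2]
data[mid]=4>-4: swap data[5],data[6]; hi=5 → [-12, -8, -10, -11, -4, 1, 4, 0, 3, -3, 2]
data[mid]=1>-4: swap data[5],data[5]; hi=4 → [-12, -8, -10, -11, -4, 1, 4, 0, 3, -3, 2]
end: lo=4, hi=4; data = [-12, -8, -10, -11, -4, 1, 4, 0, 3, -3, 2]

(4, 4)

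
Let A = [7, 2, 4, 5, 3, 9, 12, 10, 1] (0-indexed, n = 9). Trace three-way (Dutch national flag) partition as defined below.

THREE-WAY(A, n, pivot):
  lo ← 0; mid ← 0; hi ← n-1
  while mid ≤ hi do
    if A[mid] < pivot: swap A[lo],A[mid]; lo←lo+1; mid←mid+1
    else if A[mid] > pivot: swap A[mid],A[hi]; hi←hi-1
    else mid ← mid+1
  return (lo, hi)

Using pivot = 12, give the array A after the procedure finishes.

pivot = 12; lo=0, mid=0, hi=8
A[mid]=7<12: swap A[0],A[0]; lo=1,mid=1 → [7, 2, 4, 5, 3, 9, 12, 10, 1]
A[mid]=2<12: swap A[1],A[1]; lo=2,mid=2 → [7, 2, 4, 5, 3, 9, 12, 10, 1]
A[mid]=4<12: swap A[2],A[2]; lo=3,mid=3 → [7, 2, 4, 5, 3, 9, 12, 10, 1]
A[mid]=5<12: swap A[3],A[3]; lo=4,mid=4 → [7, 2, 4, 5, 3, 9, 12, 10, 1]
A[mid]=3<12: swap A[4],A[4]; lo=5,mid=5 → [7, 2, 4, 5, 3, 9, 12, 10, 1]
A[mid]=9<12: swap A[5],A[5]; lo=6,mid=6 → [7, 2, 4, 5, 3, 9, 12, 10, 1]
A[mid]=12=12: mid=7
A[mid]=10<12: swap A[6],A[7]; lo=7,mid=8 → [7, 2, 4, 5, 3, 9, 10, 12, 1]
A[mid]=1<12: swap A[7],A[8]; lo=8,mid=9 → [7, 2, 4, 5, 3, 9, 10, 1, 12]
end: lo=8, hi=8; A = [7, 2, 4, 5, 3, 9, 10, 1, 12]

[7, 2, 4, 5, 3, 9, 10, 1, 12]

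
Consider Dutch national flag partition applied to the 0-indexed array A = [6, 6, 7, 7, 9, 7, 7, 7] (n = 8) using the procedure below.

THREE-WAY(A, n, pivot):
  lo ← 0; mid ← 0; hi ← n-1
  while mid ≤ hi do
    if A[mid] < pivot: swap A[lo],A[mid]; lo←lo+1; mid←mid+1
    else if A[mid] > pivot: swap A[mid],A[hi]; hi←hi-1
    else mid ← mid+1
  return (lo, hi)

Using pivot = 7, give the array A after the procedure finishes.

[6, 6, 7, 7, 7, 7, 7, 9]

pivot = 7; lo=0, mid=0, hi=7
A[mid]=6<7: swap A[0],A[0]; lo=1,mid=1 → [6, 6, 7, 7, 9, 7, 7, 7]
A[mid]=6<7: swap A[1],A[1]; lo=2,mid=2 → [6, 6, 7, 7, 9, 7, 7, 7]
A[mid]=7=7: mid=3
A[mid]=7=7: mid=4
A[mid]=9>7: swap A[4],A[7]; hi=6 → [6, 6, 7, 7, 7, 7, 7, 9]
A[mid]=7=7: mid=5
A[mid]=7=7: mid=6
A[mid]=7=7: mid=7
end: lo=2, hi=6; A = [6, 6, 7, 7, 7, 7, 7, 9]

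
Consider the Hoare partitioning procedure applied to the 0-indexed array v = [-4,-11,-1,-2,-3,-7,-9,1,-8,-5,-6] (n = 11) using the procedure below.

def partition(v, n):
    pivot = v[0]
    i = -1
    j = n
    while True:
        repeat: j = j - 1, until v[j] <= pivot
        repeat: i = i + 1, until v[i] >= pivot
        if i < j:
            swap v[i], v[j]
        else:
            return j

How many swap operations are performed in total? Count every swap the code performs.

pivot = v[0] = -4; i = -1, j = 11
j→10 (v[10]=-6≤-4), i→0 (v[0]=-4≥-4); i<j, swap → [-6,-11,-1,-2,-3,-7,-9,1,-8,-5,-4]
j→9 (v[9]=-5≤-4), i→2 (v[2]=-1≥-4); i<j, swap → [-6,-11,-5,-2,-3,-7,-9,1,-8,-1,-4]
j→8 (v[8]=-8≤-4), i→3 (v[3]=-2≥-4); i<j, swap → [-6,-11,-5,-8,-3,-7,-9,1,-2,-1,-4]
j→6 (v[6]=-9≤-4), i→4 (v[4]=-3≥-4); i<j, swap → [-6,-11,-5,-8,-9,-7,-3,1,-2,-1,-4]
j→5, i→6; i≥j, return j=5. v = [-6,-11,-5,-8,-9,-7,-3,1,-2,-1,-4]

4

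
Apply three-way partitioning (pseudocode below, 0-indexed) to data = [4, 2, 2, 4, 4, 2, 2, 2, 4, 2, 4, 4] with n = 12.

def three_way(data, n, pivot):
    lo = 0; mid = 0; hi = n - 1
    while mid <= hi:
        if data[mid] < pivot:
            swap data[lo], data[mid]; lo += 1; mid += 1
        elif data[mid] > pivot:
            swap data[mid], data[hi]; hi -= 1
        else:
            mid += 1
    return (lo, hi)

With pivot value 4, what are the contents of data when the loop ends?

pivot = 4; lo=0, mid=0, hi=11
data[mid]=4=4: mid=1
data[mid]=2<4: swap data[0],data[1]; lo=1,mid=2 → [2, 4, 2, 4, 4, 2, 2, 2, 4, 2, 4, 4]
data[mid]=2<4: swap data[1],data[2]; lo=2,mid=3 → [2, 2, 4, 4, 4, 2, 2, 2, 4, 2, 4, 4]
data[mid]=4=4: mid=4
data[mid]=4=4: mid=5
data[mid]=2<4: swap data[2],data[5]; lo=3,mid=6 → [2, 2, 2, 4, 4, 4, 2, 2, 4, 2, 4, 4]
data[mid]=2<4: swap data[3],data[6]; lo=4,mid=7 → [2, 2, 2, 2, 4, 4, 4, 2, 4, 2, 4, 4]
data[mid]=2<4: swap data[4],data[7]; lo=5,mid=8 → [2, 2, 2, 2, 2, 4, 4, 4, 4, 2, 4, 4]
data[mid]=4=4: mid=9
data[mid]=2<4: swap data[5],data[9]; lo=6,mid=10 → [2, 2, 2, 2, 2, 2, 4, 4, 4, 4, 4, 4]
data[mid]=4=4: mid=11
data[mid]=4=4: mid=12
end: lo=6, hi=11; data = [2, 2, 2, 2, 2, 2, 4, 4, 4, 4, 4, 4]

[2, 2, 2, 2, 2, 2, 4, 4, 4, 4, 4, 4]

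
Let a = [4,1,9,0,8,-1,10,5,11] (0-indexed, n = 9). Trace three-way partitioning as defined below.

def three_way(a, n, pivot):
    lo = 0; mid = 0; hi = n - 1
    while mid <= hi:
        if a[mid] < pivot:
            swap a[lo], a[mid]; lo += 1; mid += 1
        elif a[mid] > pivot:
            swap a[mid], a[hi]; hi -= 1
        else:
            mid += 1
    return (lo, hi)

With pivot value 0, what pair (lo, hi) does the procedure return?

lo=0 mid=0 hi=8
4>0: swap(0,8), hi=7 ⇒ [11,1,9,0,8,-1,10,5,4]
11>0: swap(0,7), hi=6 ⇒ [5,1,9,0,8,-1,10,11,4]
5>0: swap(0,6), hi=5 ⇒ [10,1,9,0,8,-1,5,11,4]
10>0: swap(0,5), hi=4 ⇒ [-1,1,9,0,8,10,5,11,4]
-1<0: swap(0,0), lo=1 mid=1 ⇒ [-1,1,9,0,8,10,5,11,4]
1>0: swap(1,4), hi=3 ⇒ [-1,8,9,0,1,10,5,11,4]
8>0: swap(1,3), hi=2 ⇒ [-1,0,9,8,1,10,5,11,4]
0=0: mid=2
9>0: swap(2,2), hi=1 ⇒ [-1,0,9,8,1,10,5,11,4]
done. lo=1 hi=1; a=[-1,0,9,8,1,10,5,11,4]

(1, 1)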